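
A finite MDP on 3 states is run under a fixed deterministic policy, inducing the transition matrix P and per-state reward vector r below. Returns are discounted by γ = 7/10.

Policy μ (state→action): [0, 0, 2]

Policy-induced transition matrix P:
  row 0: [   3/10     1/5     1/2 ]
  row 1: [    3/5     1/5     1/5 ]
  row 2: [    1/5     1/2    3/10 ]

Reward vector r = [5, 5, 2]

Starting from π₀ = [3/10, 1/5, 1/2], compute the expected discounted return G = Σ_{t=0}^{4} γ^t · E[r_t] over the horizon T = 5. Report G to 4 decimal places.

t=0: π = [0.3000, 0.2000, 0.5000], E[r] = 3.5000, γ^t·E[r] = 3.500000, running G = 3.500000
t=1: π = [0.3100, 0.3500, 0.3400], E[r] = 3.9800, γ^t·E[r] = 2.786000, running G = 6.286000
t=2: π = [0.3710, 0.3020, 0.3270], E[r] = 4.0190, γ^t·E[r] = 1.969310, running G = 8.255310
t=3: π = [0.3579, 0.2981, 0.3440], E[r] = 3.9680, γ^t·E[r] = 1.361024, running G = 9.616334
t=4: π = [0.3550, 0.3032, 0.3418], E[r] = 3.9747, γ^t·E[r] = 0.954323, running G = 10.570657

G = 10.5707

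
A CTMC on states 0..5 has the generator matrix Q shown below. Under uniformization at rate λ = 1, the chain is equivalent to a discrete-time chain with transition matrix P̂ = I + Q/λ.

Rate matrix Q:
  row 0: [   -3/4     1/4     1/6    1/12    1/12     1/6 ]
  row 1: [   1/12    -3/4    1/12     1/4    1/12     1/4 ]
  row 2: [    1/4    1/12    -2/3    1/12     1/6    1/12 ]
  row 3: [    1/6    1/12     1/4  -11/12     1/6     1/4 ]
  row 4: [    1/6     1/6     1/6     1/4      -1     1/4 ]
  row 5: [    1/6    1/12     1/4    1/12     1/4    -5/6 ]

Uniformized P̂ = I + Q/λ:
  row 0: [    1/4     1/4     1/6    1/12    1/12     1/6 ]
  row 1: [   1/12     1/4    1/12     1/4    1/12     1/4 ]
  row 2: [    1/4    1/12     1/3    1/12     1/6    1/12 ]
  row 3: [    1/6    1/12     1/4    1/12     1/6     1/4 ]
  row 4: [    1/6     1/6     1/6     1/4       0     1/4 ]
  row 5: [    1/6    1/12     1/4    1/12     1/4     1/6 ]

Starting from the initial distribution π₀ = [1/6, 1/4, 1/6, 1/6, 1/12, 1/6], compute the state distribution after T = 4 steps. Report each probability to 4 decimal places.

π = [0.1878, 0.1506, 0.2164, 0.1304, 0.1318, 0.1830]

t=0: π = [0.1667, 0.2500, 0.1667, 0.1667, 0.0833, 0.1667]
t=1: π = [0.1736, 0.1597, 0.2014, 0.1389, 0.1319, 0.1944]
t=2: π = [0.1846, 0.1499, 0.2147, 0.1319, 0.1331, 0.1858]
t=3: π = [0.1875, 0.1502, 0.2164, 0.1305, 0.1321, 0.1834]
t=4: π = [0.1878, 0.1506, 0.2164, 0.1304, 0.1318, 0.1830]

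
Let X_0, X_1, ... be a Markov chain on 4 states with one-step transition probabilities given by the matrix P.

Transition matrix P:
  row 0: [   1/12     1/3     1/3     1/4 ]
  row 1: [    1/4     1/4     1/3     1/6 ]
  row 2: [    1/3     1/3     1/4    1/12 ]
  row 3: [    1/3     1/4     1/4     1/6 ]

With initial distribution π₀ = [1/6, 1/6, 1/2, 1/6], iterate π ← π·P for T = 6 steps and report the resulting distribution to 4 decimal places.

π = [0.2470, 0.2952, 0.2952, 0.1627]

t=0: π = [0.1667, 0.1667, 0.5000, 0.1667]
t=1: π = [0.2778, 0.3056, 0.2778, 0.1389]
t=2: π = [0.2384, 0.2963, 0.2986, 0.1667]
t=3: π = [0.2490, 0.2948, 0.2946, 0.1617]
t=4: π = [0.2465, 0.2953, 0.2953, 0.1629]
t=5: π = [0.2471, 0.2952, 0.2952, 0.1626]
t=6: π = [0.2470, 0.2952, 0.2952, 0.1627]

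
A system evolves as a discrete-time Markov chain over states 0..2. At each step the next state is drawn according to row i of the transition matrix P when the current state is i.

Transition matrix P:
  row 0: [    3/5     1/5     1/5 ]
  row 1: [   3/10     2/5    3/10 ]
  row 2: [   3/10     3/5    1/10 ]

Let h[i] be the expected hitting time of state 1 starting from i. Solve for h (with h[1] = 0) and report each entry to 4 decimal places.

h = [3.6667, 0.0000, 2.3333]

First-step conditioning: h[1] = 0; for i ≠ 1, h[i] = 1 + Σ_k P[i][k]·h[k].
  h[0] = 1 + 3/5·h[0] + 1/5·h[2]
  h[2] = 1 + 3/10·h[0] + 1/10·h[2]
Solving the 2×2 linear system over states ≠ 1 gives exactly h = [11/3, 0, 7/3] (h[1] = 0 is the target).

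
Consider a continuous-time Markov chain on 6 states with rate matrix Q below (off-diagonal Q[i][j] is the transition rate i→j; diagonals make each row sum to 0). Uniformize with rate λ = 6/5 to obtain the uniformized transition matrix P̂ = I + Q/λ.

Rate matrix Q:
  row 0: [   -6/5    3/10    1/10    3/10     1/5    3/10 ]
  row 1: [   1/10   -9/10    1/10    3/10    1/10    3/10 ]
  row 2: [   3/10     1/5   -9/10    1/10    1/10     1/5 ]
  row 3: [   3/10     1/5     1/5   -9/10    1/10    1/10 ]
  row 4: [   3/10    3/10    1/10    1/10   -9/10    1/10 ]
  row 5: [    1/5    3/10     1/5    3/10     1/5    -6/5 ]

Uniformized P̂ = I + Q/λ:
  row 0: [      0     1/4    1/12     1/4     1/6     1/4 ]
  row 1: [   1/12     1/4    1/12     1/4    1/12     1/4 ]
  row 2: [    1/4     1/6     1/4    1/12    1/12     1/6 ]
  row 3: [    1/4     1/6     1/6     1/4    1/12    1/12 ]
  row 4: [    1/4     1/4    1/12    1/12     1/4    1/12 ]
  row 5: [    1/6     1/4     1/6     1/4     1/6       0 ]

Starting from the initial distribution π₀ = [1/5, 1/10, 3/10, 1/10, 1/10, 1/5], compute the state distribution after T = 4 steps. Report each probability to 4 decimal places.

t=0: π = [0.2000, 0.1000, 0.3000, 0.1000, 0.1000, 0.2000]
t=1: π = [0.1667, 0.2167, 0.1583, 0.1833, 0.1333, 0.1417]
t=2: π = [0.1604, 0.2215, 0.1368, 0.2014, 0.1313, 0.1486]
t=3: π = [0.1606, 0.2218, 0.1353, 0.2053, 0.1310, 0.1460]
t=4: π = [0.1607, 0.2216, 0.1352, 0.2056, 0.1307, 0.1462]

π = [0.1607, 0.2216, 0.1352, 0.2056, 0.1307, 0.1462]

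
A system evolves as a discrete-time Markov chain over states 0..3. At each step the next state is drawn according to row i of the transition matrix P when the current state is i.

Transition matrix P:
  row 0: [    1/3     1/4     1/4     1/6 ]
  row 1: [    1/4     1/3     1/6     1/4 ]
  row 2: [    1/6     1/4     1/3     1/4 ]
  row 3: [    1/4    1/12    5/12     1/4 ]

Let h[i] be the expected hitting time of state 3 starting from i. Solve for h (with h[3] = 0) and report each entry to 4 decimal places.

First-step conditioning: h[3] = 0; for i ≠ 3, h[i] = 1 + Σ_k P[i][k]·h[k].
  h[0] = 1 + 1/3·h[0] + 1/4·h[1] + 1/4·h[2]
  h[1] = 1 + 1/4·h[0] + 1/3·h[1] + 1/6·h[2]
  h[2] = 1 + 1/6·h[0] + 1/4·h[1] + 1/3·h[2]
Solving the 3×3 linear system over states ≠ 3 gives exactly h = [1452/305, 1332/305, 264/61, 0] (h[3] = 0 is the target).

h = [4.7607, 4.3672, 4.3279, 0.0000]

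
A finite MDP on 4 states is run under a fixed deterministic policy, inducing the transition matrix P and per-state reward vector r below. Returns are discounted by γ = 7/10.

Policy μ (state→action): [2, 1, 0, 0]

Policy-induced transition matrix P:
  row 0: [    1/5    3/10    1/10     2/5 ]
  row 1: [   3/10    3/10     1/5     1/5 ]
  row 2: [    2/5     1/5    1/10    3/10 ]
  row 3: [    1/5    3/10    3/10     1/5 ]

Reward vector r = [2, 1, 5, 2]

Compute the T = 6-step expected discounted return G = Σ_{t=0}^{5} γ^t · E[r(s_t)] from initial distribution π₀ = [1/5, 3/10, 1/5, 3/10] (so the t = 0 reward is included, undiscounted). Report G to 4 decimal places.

G = 6.7119

t=0: π = [0.2000, 0.3000, 0.2000, 0.3000], E[r] = 2.3000, γ^t·E[r] = 2.300000, running G = 2.300000
t=1: π = [0.2700, 0.2800, 0.1900, 0.2600], E[r] = 2.2900, γ^t·E[r] = 1.603000, running G = 3.903000
t=2: π = [0.2660, 0.2810, 0.1800, 0.2730], E[r] = 2.2590, γ^t·E[r] = 1.106910, running G = 5.009910
t=3: π = [0.2641, 0.2820, 0.1827, 0.2712], E[r] = 2.2661, γ^t·E[r] = 0.777272, running G = 5.787182
t=4: π = [0.2647, 0.2817, 0.1824, 0.2711], E[r] = 2.2656, γ^t·E[r] = 0.543968, running G = 6.331150
t=5: π = [0.2647, 0.2818, 0.1824, 0.2712], E[r] = 2.2654, γ^t·E[r] = 0.380749, running G = 6.711899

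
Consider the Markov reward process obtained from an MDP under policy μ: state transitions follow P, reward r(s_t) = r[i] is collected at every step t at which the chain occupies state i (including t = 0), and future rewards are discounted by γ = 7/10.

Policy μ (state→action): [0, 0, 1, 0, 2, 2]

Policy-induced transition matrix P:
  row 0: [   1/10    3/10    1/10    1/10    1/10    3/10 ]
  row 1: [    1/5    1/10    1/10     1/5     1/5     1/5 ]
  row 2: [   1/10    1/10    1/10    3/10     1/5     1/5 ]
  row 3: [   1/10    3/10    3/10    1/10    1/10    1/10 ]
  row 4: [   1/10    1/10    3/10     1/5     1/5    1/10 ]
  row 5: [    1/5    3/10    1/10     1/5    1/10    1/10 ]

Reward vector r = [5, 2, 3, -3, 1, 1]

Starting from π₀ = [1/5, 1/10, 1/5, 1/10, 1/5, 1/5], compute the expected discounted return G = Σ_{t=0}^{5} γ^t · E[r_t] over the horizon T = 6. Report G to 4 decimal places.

G = 4.4595

t=0: π = [0.2000, 0.1000, 0.2000, 0.1000, 0.2000, 0.2000], E[r] = 1.9000, γ^t·E[r] = 1.900000, running G = 1.900000
t=1: π = [0.1300, 0.2000, 0.1600, 0.1900, 0.1500, 0.1700], E[r] = 1.2800, γ^t·E[r] = 0.896000, running G = 2.796000
t=2: π = [0.1370, 0.1980, 0.1680, 0.1840, 0.1510, 0.1620], E[r] = 1.3460, γ^t·E[r] = 0.659540, running G = 3.455540
t=3: π = [0.1360, 0.1966, 0.1670, 0.1847, 0.1517, 0.1640], E[r] = 1.3358, γ^t·E[r] = 0.458179, running G = 3.913719
t=4: π = [0.1361, 0.1969, 0.1673, 0.1846, 0.1515, 0.1636], E[r] = 1.3372, γ^t·E[r] = 0.321067, running G = 4.234786
t=5: π = [0.1361, 0.1969, 0.1672, 0.1847, 0.1516, 0.1636], E[r] = 1.3369, γ^t·E[r] = 0.224689, running G = 4.459475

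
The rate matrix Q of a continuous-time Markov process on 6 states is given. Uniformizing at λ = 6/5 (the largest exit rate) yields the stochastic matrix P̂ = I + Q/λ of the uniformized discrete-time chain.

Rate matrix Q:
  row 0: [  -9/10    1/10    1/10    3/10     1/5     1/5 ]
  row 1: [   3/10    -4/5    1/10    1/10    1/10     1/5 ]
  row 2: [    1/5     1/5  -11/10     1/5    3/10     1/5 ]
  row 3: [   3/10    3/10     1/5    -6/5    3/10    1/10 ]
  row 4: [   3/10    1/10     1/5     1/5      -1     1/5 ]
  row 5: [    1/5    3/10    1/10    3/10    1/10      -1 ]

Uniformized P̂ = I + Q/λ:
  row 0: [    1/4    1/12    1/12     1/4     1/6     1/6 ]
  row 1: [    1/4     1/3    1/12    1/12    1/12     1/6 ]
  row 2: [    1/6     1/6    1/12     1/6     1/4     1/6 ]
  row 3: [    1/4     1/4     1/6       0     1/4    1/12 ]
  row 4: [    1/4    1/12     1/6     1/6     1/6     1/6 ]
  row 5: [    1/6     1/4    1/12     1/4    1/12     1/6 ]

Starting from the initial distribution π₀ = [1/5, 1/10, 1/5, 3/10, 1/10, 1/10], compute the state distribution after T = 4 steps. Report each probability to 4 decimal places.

π = [0.2281, 0.1921, 0.1098, 0.1564, 0.1601, 0.1536]

t=0: π = [0.2000, 0.1000, 0.2000, 0.3000, 0.1000, 0.1000]
t=1: π = [0.2250, 0.1917, 0.1167, 0.1333, 0.1917, 0.1417]
t=2: π = [0.2285, 0.1868, 0.1104, 0.1590, 0.1597, 0.1556]
t=3: π = [0.2278, 0.1917, 0.1099, 0.1566, 0.1606, 0.1534]
t=4: π = [0.2281, 0.1921, 0.1098, 0.1564, 0.1601, 0.1536]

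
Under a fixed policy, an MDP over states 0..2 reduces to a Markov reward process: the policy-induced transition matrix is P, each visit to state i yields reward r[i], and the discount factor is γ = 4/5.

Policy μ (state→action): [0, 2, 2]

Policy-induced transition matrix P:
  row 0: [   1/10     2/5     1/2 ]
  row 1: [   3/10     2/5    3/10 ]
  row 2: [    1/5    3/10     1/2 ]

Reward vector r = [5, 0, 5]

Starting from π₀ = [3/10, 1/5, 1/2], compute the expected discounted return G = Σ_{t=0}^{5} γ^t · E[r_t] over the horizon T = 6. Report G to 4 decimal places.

t=0: π = [0.3000, 0.2000, 0.5000], E[r] = 4.0000, γ^t·E[r] = 4.000000, running G = 4.000000
t=1: π = [0.1900, 0.3500, 0.4600], E[r] = 3.2500, γ^t·E[r] = 2.600000, running G = 6.600000
t=2: π = [0.2160, 0.3540, 0.4300], E[r] = 3.2300, γ^t·E[r] = 2.067200, running G = 8.667200
t=3: π = [0.2138, 0.3570, 0.4292], E[r] = 3.2150, γ^t·E[r] = 1.646080, running G = 10.313280
t=4: π = [0.2143, 0.3571, 0.4286], E[r] = 3.2146, γ^t·E[r] = 1.316700, running G = 11.629980
t=5: π = [0.2143, 0.3571, 0.4286], E[r] = 3.2143, γ^t·E[r] = 1.053262, running G = 12.683242

G = 12.6832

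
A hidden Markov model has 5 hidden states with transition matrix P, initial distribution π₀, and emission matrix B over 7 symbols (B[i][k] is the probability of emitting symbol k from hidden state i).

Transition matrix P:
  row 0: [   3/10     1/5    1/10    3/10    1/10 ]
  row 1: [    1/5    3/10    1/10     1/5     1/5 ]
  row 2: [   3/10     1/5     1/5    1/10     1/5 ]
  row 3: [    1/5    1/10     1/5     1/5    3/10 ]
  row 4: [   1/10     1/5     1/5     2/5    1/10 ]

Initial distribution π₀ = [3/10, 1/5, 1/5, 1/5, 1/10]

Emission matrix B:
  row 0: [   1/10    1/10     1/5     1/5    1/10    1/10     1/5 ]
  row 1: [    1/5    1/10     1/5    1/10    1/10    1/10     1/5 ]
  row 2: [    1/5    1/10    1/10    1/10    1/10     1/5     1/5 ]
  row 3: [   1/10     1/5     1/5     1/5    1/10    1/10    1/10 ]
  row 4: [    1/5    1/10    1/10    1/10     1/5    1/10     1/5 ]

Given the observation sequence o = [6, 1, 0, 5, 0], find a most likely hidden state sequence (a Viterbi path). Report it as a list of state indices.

path = [0, 3, 4, 3, 4]

t=0: δ = [6.000e-02, 4.000e-02, 4.000e-02, 2.000e-02, 2.000e-02]  (obs o_0=6)
t=1: δ = [1.800e-03, 1.200e-03, 8.000e-04, 3.600e-03, 8.000e-04]  ψ = [0, 0, 2, 0, 1]  (obs o_1=1)
t=2: δ = [7.200e-05, 7.200e-05, 1.440e-04, 7.200e-05, 2.160e-04]  ψ = [3, 0, 3, 3, 3]  (obs o_2=0)
t=3: δ = [4.320e-06, 4.320e-06, 8.640e-06, 8.640e-06, 2.880e-06]  ψ = [2, 4, 4, 4, 2]  (obs o_3=5)
t=4: δ = [2.592e-07, 3.456e-07, 3.456e-07, 1.728e-07, 5.184e-07]  ψ = [2, 2, 2, 3, 3]  (obs o_4=0)
backtrack: best end state = 4; path = [0, 3, 4, 3, 4]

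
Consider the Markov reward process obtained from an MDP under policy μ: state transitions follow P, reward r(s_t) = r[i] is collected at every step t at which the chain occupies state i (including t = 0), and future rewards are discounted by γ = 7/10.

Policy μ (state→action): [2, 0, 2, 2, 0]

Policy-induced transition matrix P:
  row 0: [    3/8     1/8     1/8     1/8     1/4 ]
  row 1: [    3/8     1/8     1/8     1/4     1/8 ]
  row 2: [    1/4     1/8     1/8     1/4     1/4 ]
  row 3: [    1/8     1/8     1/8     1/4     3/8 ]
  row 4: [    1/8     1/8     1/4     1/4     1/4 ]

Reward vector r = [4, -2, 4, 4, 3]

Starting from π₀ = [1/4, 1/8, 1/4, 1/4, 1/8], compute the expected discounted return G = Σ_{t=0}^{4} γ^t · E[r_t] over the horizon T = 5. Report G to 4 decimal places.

G = 8.4207

t=0: π = [0.2500, 0.1250, 0.2500, 0.2500, 0.1250], E[r] = 3.1250, γ^t·E[r] = 3.125000, running G = 3.125000
t=1: π = [0.2500, 0.1250, 0.1406, 0.2188, 0.2656], E[r] = 2.9844, γ^t·E[r] = 2.089063, running G = 5.214063
t=2: π = [0.2363, 0.1250, 0.1582, 0.2188, 0.2617], E[r] = 2.9883, γ^t·E[r] = 1.464258, running G = 6.678320
t=3: π = [0.2351, 0.1250, 0.1577, 0.2205, 0.2617], E[r] = 2.9883, γ^t·E[r] = 1.024980, running G = 7.703301
t=4: π = [0.2347, 0.1250, 0.1577, 0.2206, 0.2619], E[r] = 2.9881, γ^t·E[r] = 0.717435, running G = 8.420736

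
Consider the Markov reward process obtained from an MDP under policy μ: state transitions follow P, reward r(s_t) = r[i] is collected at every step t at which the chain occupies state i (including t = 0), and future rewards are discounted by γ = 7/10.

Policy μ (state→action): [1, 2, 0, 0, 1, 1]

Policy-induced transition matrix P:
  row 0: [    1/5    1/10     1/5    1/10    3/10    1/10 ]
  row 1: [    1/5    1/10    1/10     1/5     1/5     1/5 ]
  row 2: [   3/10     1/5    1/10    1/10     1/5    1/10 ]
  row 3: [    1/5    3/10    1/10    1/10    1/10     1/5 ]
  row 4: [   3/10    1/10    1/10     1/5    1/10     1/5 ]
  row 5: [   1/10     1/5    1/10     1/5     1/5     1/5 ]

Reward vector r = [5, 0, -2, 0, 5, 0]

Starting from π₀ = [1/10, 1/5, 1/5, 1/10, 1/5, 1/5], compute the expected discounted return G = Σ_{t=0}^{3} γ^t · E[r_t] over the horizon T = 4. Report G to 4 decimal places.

G = 3.8120

t=0: π = [0.1000, 0.2000, 0.2000, 0.1000, 0.2000, 0.2000], E[r] = 1.1000, γ^t·E[r] = 1.100000, running G = 1.100000
t=1: π = [0.2200, 0.1600, 0.1100, 0.1600, 0.1800, 0.1700], E[r] = 1.7800, γ^t·E[r] = 1.246000, running G = 2.346000
t=2: π = [0.2120, 0.1600, 0.1220, 0.1510, 0.1880, 0.1670], E[r] = 1.7560, γ^t·E[r] = 0.860440, running G = 3.206440
t=3: π = [0.2143, 0.1591, 0.1212, 0.1515, 0.1873, 0.1666], E[r] = 1.7656, γ^t·E[r] = 0.605601, running G = 3.812041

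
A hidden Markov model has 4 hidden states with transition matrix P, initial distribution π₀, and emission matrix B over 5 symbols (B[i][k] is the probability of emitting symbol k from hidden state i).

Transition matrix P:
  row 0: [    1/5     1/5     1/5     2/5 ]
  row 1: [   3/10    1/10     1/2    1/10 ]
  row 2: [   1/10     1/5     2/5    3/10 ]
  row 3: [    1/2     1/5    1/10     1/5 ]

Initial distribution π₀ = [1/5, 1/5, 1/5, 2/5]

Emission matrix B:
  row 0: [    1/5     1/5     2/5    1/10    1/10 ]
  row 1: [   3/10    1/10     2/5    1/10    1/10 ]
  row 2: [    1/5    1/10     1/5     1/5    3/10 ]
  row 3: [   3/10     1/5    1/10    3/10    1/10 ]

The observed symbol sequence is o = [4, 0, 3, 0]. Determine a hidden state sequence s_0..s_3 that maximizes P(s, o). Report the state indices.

t=0: δ = [2.000e-02, 2.000e-02, 6.000e-02, 4.000e-02]  (obs o_0=4)
t=1: δ = [4.000e-03, 3.600e-03, 4.800e-03, 5.400e-03]  ψ = [3, 2, 2, 2]  (obs o_1=0)
t=2: δ = [2.700e-04, 1.080e-04, 3.840e-04, 4.800e-04]  ψ = [3, 3, 2, 0]  (obs o_2=3)
t=3: δ = [4.800e-05, 2.880e-05, 3.072e-05, 3.456e-05]  ψ = [3, 3, 2, 2]  (obs o_3=0)
backtrack: best end state = 0; path = [3, 0, 3, 0]

path = [3, 0, 3, 0]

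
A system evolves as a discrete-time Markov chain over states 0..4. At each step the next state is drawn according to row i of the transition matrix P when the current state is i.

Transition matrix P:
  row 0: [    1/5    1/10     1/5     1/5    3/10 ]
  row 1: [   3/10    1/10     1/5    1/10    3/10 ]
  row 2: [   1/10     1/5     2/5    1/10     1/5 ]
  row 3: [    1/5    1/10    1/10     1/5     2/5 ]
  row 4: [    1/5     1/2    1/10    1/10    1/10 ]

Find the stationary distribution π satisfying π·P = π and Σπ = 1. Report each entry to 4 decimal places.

Balance equations π_j = Σ_i π_i·P[i][j]:
  π_0 = 1/5·π_0 + 3/10·π_1 + 1/10·π_2 + 1/5·π_3 + 1/5·π_4
  π_1 = 1/10·π_0 + 1/10·π_1 + 1/5·π_2 + 1/10·π_3 + 1/2·π_4
  π_2 = 1/5·π_0 + 1/5·π_1 + 2/5·π_2 + 1/10·π_3 + 1/10·π_4
  π_3 = 1/5·π_0 + 1/10·π_1 + 1/10·π_2 + 1/5·π_3 + 1/10·π_4
  normalize: π_0 + π_1 + π_2 + π_3 + π_4 = 1
Solving the linear system gives exactly π = [637/3161, 689/3161, 641/3161, 422/3161, 772/3161].

π = [0.2015, 0.2180, 0.2028, 0.1335, 0.2442]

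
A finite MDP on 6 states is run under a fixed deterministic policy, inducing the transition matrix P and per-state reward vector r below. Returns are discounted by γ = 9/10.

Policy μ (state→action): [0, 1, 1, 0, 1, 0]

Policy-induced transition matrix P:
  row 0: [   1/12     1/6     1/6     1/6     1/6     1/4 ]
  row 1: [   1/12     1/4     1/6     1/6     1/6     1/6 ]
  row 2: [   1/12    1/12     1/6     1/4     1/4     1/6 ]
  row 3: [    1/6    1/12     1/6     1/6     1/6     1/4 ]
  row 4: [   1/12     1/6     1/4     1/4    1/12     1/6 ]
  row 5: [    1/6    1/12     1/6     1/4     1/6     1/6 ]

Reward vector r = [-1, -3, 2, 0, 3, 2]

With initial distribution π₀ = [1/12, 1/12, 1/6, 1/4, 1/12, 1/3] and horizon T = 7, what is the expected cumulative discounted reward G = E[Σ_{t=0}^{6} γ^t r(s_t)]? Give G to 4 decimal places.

G = 4.1211

t=0: π = [0.0833, 0.0833, 0.1667, 0.2500, 0.0833, 0.3333], E[r] = 0.9167, γ^t·E[r] = 0.916667, running G = 0.916667
t=1: π = [0.1319, 0.1111, 0.1736, 0.2153, 0.1736, 0.1944], E[r] = 0.7917, γ^t·E[r] = 0.712500, running G = 1.629167
t=2: π = [0.1175, 0.1273, 0.1811, 0.2118, 0.1667, 0.1956], E[r] = 0.7541, γ^t·E[r] = 0.610781, running G = 2.239948
t=3: π = [0.1173, 0.1282, 0.1806, 0.2120, 0.1679, 0.1941], E[r] = 0.7510, γ^t·E[r] = 0.547453, running G = 2.787401
t=4: π = [0.1172, 0.1285, 0.1807, 0.2119, 0.1677, 0.1941], E[r] = 0.7501, γ^t·E[r] = 0.492149, running G = 3.279550
t=5: π = [0.1172, 0.1285, 0.1806, 0.2119, 0.1677, 0.1941], E[r] = 0.7501, γ^t·E[r] = 0.442910, running G = 3.722460
t=6: π = [0.1172, 0.1285, 0.1806, 0.2119, 0.1677, 0.1941], E[r] = 0.7501, γ^t·E[r] = 0.398610, running G = 4.121070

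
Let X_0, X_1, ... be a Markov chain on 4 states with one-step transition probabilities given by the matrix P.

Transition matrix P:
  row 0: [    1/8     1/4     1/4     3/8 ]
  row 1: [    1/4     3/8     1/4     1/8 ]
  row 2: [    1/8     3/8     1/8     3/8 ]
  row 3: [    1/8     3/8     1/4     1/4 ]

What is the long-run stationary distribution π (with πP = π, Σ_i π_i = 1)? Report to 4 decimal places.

π = [0.1692, 0.3538, 0.2222, 0.2547]

Balance equations π_j = Σ_i π_i·P[i][j]:
  π_0 = 1/8·π_0 + 1/4·π_1 + 1/8·π_2 + 1/8·π_3
  π_1 = 1/4·π_0 + 3/8·π_1 + 3/8·π_2 + 3/8·π_3
  π_2 = 1/4·π_0 + 1/4·π_1 + 1/8·π_2 + 1/4·π_3
  normalize: π_0 + π_1 + π_2 + π_3 = 1
Solving the linear system gives exactly π = [11/65, 23/65, 2/9, 149/585].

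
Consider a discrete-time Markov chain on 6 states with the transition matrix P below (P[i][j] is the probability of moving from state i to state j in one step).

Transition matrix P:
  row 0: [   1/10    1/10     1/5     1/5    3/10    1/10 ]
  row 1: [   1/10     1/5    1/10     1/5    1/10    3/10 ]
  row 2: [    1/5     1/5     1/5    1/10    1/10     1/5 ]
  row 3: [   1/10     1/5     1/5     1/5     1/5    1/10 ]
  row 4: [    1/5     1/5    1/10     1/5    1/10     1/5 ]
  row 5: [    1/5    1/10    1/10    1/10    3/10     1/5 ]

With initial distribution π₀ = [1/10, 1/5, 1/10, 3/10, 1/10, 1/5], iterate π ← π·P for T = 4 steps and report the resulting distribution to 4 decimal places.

π = [0.1516, 0.1664, 0.1465, 0.1669, 0.1839, 0.1848]

t=0: π = [0.1000, 0.2000, 0.1000, 0.3000, 0.1000, 0.2000]
t=1: π = [0.1400, 0.1700, 0.1500, 0.1700, 0.1900, 0.1800]
t=2: π = [0.1520, 0.1680, 0.1460, 0.1670, 0.1810, 0.1860]
t=3: π = [0.1513, 0.1662, 0.1465, 0.1668, 0.1843, 0.1849]
t=4: π = [0.1516, 0.1664, 0.1465, 0.1669, 0.1839, 0.1848]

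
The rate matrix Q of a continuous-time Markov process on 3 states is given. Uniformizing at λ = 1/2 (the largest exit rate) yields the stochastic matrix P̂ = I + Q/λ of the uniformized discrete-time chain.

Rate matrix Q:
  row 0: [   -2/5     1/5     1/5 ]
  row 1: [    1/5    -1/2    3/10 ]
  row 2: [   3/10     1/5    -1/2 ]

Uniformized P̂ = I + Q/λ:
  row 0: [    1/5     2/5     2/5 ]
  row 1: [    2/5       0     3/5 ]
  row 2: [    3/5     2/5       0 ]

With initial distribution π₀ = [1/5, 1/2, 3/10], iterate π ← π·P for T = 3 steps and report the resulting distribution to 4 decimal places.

π = [0.3792, 0.2720, 0.3488]

t=0: π = [0.2000, 0.5000, 0.3000]
t=1: π = [0.4200, 0.2000, 0.3800]
t=2: π = [0.3920, 0.3200, 0.2880]
t=3: π = [0.3792, 0.2720, 0.3488]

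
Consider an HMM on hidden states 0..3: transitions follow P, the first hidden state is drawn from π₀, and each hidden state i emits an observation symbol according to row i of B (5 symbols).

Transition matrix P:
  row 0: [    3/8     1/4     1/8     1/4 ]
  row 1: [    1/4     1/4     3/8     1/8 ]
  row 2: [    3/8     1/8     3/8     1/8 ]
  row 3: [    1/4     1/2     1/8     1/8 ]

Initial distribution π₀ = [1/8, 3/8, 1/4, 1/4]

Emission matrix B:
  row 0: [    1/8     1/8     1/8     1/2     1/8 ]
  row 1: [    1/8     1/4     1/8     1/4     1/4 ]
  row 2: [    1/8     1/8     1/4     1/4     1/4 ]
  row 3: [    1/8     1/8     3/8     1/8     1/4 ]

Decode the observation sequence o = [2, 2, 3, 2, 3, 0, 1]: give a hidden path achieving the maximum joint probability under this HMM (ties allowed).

t=0: δ = [1.562e-02, 4.688e-02, 6.250e-02, 9.375e-02]  (obs o_0=2)
t=1: δ = [2.930e-03, 5.859e-03, 5.859e-03, 4.395e-03]  ψ = [2, 3, 2, 3]  (obs o_1=2)
t=2: δ = [1.099e-03, 5.493e-04, 5.493e-04, 9.155e-05]  ψ = [2, 3, 1, 0]  (obs o_2=3)
t=3: δ = [5.150e-05, 3.433e-05, 5.150e-05, 1.030e-04]  ψ = [0, 0, 1, 0]  (obs o_3=2)
t=4: δ = [1.287e-05, 1.287e-05, 4.828e-06, 1.609e-06]  ψ = [3, 3, 2, 0]  (obs o_4=3)
t=5: δ = [6.035e-07, 4.023e-07, 6.035e-07, 4.023e-07]  ψ = [0, 0, 1, 0]  (obs o_5=0)
t=6: δ = [2.829e-08, 5.029e-08, 2.829e-08, 1.886e-08]  ψ = [0, 3, 2, 0]  (obs o_6=1)
backtrack: best end state = 1; path = [2, 2, 0, 3, 0, 3, 1]

path = [2, 2, 0, 3, 0, 3, 1]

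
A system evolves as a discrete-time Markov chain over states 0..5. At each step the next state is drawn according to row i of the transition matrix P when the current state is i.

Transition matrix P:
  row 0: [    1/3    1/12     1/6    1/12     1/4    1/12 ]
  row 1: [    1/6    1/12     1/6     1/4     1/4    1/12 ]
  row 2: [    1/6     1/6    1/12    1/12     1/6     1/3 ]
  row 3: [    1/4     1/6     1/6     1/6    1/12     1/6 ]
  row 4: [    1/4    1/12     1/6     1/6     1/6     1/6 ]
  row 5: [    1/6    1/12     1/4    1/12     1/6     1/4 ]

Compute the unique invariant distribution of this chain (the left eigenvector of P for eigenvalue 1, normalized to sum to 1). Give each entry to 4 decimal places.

Balance equations π_j = Σ_i π_i·P[i][j]:
  π_0 = 1/3·π_0 + 1/6·π_1 + 1/6·π_2 + 1/4·π_3 + 1/4·π_4 + 1/6·π_5
  π_1 = 1/12·π_0 + 1/12·π_1 + 1/6·π_2 + 1/6·π_3 + 1/12·π_4 + 1/12·π_5
  π_2 = 1/6·π_0 + 1/6·π_1 + 1/12·π_2 + 1/6·π_3 + 1/6·π_4 + 1/4·π_5
  π_3 = 1/12·π_0 + 1/4·π_1 + 1/12·π_2 + 1/6·π_3 + 1/6·π_4 + 1/12·π_5
  π_4 = 1/4·π_0 + 1/4·π_1 + 1/6·π_2 + 1/12·π_3 + 1/6·π_4 + 1/6·π_5
  normalize: π_0 + π_1 + π_2 + π_3 + π_4 + π_5 = 1
Solving the linear system gives exactly π = [50773/219644, 23705/219644, 18429/109822, 13979/109822, 10121/54911, 19933/109822].

π = [0.2312, 0.1079, 0.1678, 0.1273, 0.1843, 0.1815]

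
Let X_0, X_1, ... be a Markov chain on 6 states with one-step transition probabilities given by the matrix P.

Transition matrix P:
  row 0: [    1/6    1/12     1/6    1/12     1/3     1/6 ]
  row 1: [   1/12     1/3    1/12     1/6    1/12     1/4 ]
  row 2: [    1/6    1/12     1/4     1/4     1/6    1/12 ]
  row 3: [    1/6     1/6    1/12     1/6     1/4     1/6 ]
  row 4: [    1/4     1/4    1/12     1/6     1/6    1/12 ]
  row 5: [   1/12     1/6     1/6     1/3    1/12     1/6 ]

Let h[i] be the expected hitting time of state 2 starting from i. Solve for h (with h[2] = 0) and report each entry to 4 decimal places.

First-step conditioning: h[2] = 0; for i ≠ 2, h[i] = 1 + Σ_k P[i][k]·h[k].
  h[0] = 1 + 1/6·h[0] + 1/12·h[1] + 1/12·h[3] + 1/3·h[4] + 1/6·h[5]
  h[1] = 1 + 1/12·h[0] + 1/3·h[1] + 1/6·h[3] + 1/12·h[4] + 1/4·h[5]
  h[3] = 1 + 1/6·h[0] + 1/6·h[1] + 1/6·h[3] + 1/4·h[4] + 1/6·h[5]
  h[4] = 1 + 1/4·h[0] + 1/4·h[1] + 1/6·h[3] + 1/6·h[4] + 1/12·h[5]
  h[5] = 1 + 1/12·h[0] + 1/6·h[1] + 1/3·h[3] + 1/12·h[4] + 1/6·h[5]
Solving the 5×5 linear system over states ≠ 2 gives exactly h = [7528/903, 2740/301, 0, 3520/387, 24628/2709, 22760/2709] (h[2] = 0 is the target).

h = [8.3367, 9.1030, 0.0000, 9.0956, 9.0912, 8.4016]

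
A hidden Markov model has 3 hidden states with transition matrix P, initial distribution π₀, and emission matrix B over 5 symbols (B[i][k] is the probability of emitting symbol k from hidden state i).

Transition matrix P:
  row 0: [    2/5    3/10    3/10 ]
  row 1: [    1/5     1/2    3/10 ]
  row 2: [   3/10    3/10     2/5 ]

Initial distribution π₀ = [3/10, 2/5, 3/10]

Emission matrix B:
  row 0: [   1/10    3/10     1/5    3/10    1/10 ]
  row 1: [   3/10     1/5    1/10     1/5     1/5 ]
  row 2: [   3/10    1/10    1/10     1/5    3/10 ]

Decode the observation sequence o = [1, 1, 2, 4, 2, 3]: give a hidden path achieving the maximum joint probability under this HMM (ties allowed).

path = [0, 0, 0, 2, 0, 0]

t=0: δ = [9.000e-02, 8.000e-02, 3.000e-02]  (obs o_0=1)
t=1: δ = [1.080e-02, 8.000e-03, 2.700e-03]  ψ = [0, 1, 0]  (obs o_1=1)
t=2: δ = [8.640e-04, 4.000e-04, 3.240e-04]  ψ = [0, 1, 0]  (obs o_2=2)
t=3: δ = [3.456e-05, 5.184e-05, 7.776e-05]  ψ = [0, 0, 0]  (obs o_3=4)
t=4: δ = [4.666e-06, 2.592e-06, 3.110e-06]  ψ = [2, 1, 2]  (obs o_4=2)
t=5: δ = [5.599e-07, 2.799e-07, 2.799e-07]  ψ = [0, 0, 0]  (obs o_5=3)
backtrack: best end state = 0; path = [0, 0, 0, 2, 0, 0]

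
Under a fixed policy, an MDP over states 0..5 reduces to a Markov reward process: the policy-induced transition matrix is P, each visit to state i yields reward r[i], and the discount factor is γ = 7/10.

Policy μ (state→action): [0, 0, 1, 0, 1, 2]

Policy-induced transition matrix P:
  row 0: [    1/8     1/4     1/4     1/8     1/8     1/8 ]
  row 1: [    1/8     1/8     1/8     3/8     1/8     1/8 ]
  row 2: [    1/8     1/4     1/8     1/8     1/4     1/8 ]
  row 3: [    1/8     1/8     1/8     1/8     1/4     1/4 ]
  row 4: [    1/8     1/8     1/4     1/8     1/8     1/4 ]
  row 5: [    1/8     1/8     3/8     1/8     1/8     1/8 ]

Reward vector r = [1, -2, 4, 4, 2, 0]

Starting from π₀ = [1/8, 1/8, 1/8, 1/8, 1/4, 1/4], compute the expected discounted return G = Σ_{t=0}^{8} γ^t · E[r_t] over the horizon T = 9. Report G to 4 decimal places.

t=0: π = [0.1250, 0.1250, 0.1250, 0.1250, 0.2500, 0.2500], E[r] = 1.3750, γ^t·E[r] = 1.375000, running G = 1.375000
t=1: π = [0.1250, 0.1563, 0.2344, 0.1563, 0.1563, 0.1719], E[r] = 1.6875, γ^t·E[r] = 1.181250, running G = 2.556250
t=2: π = [0.1250, 0.1699, 0.2031, 0.1641, 0.1738, 0.1641], E[r] = 1.6016, γ^t·E[r] = 0.784766, running G = 3.341016
t=3: π = [0.1250, 0.1660, 0.2034, 0.1675, 0.1709, 0.1672], E[r] = 1.6182, γ^t·E[r] = 0.555030, running G = 3.896046
t=4: π = [0.1250, 0.1660, 0.2038, 0.1665, 0.1714, 0.1673], E[r] = 1.6168, γ^t·E[r] = 0.388199, running G = 4.284245
t=5: π = [0.1250, 0.1661, 0.2039, 0.1665, 0.1713, 0.1672], E[r] = 1.6169, γ^t·E[r] = 0.271752, running G = 4.555997
t=6: π = [0.1250, 0.1661, 0.2038, 0.1665, 0.1713, 0.1672], E[r] = 1.6169, γ^t·E[r] = 0.190221, running G = 4.746218
t=7: π = [0.1250, 0.1661, 0.2038, 0.1665, 0.1713, 0.1672], E[r] = 1.6169, γ^t·E[r] = 0.133156, running G = 4.879374
t=8: π = [0.1250, 0.1661, 0.2038, 0.1665, 0.1713, 0.1672], E[r] = 1.6169, γ^t·E[r] = 0.093209, running G = 4.972582

G = 4.9726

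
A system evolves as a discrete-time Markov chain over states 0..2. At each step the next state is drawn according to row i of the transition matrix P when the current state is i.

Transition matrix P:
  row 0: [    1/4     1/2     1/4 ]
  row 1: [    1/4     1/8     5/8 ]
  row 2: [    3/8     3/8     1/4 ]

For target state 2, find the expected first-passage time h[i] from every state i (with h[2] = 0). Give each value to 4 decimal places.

First-step conditioning: h[2] = 0; for i ≠ 2, h[i] = 1 + Σ_k P[i][k]·h[k].
  h[0] = 1 + 1/4·h[0] + 1/2·h[1]
  h[1] = 1 + 1/4·h[0] + 1/8·h[1]
Solving the 2×2 linear system over states ≠ 2 gives exactly h = [44/17, 32/17, 0] (h[2] = 0 is the target).

h = [2.5882, 1.8824, 0.0000]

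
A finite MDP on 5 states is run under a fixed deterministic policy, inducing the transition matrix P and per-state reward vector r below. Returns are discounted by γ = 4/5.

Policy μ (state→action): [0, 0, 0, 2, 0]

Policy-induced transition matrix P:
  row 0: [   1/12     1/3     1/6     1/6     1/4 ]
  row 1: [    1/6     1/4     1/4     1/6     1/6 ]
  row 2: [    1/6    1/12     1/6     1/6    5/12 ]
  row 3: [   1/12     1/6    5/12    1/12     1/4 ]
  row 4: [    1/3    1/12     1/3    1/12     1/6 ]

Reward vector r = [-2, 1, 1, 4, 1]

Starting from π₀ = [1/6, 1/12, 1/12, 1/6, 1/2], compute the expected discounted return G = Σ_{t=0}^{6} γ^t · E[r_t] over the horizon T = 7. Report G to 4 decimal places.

t=0: π = [0.1667, 0.0833, 0.0833, 0.1667, 0.5000], E[r] = 1.0000, γ^t·E[r] = 1.000000, running G = 1.000000
t=1: π = [0.2222, 0.1528, 0.2986, 0.1111, 0.2153], E[r] = 0.6667, γ^t·E[r] = 0.533333, running G = 1.533333
t=2: π = [0.1748, 0.1736, 0.2431, 0.1395, 0.2691], E[r] = 0.8941, γ^t·E[r] = 0.572222, running G = 2.105556
t=3: π = [0.1853, 0.1676, 0.2609, 0.1326, 0.2536], E[r] = 0.8419, γ^t·E[r] = 0.431037, running G = 2.536593
t=4: π = [0.1824, 0.1686, 0.2561, 0.1345, 0.2584], E[r] = 0.8561, γ^t·E[r] = 0.350667, running G = 2.887259
t=5: π = [0.1833, 0.1683, 0.2574, 0.1339, 0.2571], E[r] = 0.8518, γ^t·E[r] = 0.279127, running G = 3.166387
t=6: π = [0.1831, 0.1684, 0.2570, 0.1341, 0.2575], E[r] = 0.8530, γ^t·E[r] = 0.223612, running G = 3.389998

G = 3.3900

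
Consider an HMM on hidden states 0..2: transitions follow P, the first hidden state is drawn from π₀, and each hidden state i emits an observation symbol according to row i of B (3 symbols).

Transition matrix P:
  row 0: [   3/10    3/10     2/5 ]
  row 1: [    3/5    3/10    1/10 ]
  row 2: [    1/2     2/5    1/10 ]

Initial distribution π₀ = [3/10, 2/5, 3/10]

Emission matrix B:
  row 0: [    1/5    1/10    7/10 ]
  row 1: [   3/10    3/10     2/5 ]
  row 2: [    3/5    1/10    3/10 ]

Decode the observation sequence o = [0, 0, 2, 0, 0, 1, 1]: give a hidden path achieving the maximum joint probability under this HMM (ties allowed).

path = [2, 1, 0, 2, 1, 1, 1]

t=0: δ = [6.000e-02, 1.200e-01, 1.800e-01]  (obs o_0=0)
t=1: δ = [1.800e-02, 2.160e-02, 1.440e-02]  ψ = [2, 2, 0]  (obs o_1=0)
t=2: δ = [9.072e-03, 2.592e-03, 2.160e-03]  ψ = [1, 1, 0]  (obs o_2=2)
t=3: δ = [5.443e-04, 8.165e-04, 2.177e-03]  ψ = [0, 0, 0]  (obs o_3=0)
t=4: δ = [2.177e-04, 2.613e-04, 1.306e-04]  ψ = [2, 2, 0]  (obs o_4=0)
t=5: δ = [1.568e-05, 2.351e-05, 8.709e-06]  ψ = [1, 1, 0]  (obs o_5=1)
t=6: δ = [1.411e-06, 2.116e-06, 6.271e-07]  ψ = [1, 1, 0]  (obs o_6=1)
backtrack: best end state = 1; path = [2, 1, 0, 2, 1, 1, 1]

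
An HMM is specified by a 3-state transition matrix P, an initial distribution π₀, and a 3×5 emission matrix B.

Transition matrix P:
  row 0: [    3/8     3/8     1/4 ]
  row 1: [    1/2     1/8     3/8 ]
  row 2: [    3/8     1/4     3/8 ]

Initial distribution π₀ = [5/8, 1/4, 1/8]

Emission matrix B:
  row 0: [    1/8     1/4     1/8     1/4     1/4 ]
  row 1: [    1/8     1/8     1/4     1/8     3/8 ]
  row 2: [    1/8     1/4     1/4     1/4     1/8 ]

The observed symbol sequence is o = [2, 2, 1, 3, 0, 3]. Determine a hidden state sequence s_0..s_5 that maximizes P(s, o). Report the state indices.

path = [0, 1, 0, 0, 1, 0]

t=0: δ = [7.812e-02, 6.250e-02, 3.125e-02]  (obs o_0=2)
t=1: δ = [3.906e-03, 7.324e-03, 5.859e-03]  ψ = [1, 0, 1]  (obs o_1=2)
t=2: δ = [9.155e-04, 1.831e-04, 6.866e-04]  ψ = [1, 0, 1]  (obs o_2=1)
t=3: δ = [8.583e-05, 4.292e-05, 6.437e-05]  ψ = [0, 0, 2]  (obs o_3=3)
t=4: δ = [4.023e-06, 4.023e-06, 3.017e-06]  ψ = [0, 0, 2]  (obs o_4=0)
t=5: δ = [5.029e-07, 1.886e-07, 3.772e-07]  ψ = [1, 0, 1]  (obs o_5=3)
backtrack: best end state = 0; path = [0, 1, 0, 0, 1, 0]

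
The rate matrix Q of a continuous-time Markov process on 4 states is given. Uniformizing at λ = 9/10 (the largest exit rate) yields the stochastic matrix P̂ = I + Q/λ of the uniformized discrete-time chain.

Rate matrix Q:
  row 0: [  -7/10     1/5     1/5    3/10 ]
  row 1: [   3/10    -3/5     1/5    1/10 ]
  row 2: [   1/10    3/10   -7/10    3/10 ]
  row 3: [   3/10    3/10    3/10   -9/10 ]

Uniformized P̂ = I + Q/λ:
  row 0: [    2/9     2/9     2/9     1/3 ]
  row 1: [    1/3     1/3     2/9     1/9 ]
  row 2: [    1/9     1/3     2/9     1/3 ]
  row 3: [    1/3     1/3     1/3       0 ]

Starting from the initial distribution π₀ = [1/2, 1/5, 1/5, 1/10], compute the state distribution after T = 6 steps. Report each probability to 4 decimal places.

π = [0.2512, 0.3054, 0.2444, 0.1990]

t=0: π = [0.5000, 0.2000, 0.2000, 0.1000]
t=1: π = [0.2333, 0.2778, 0.2333, 0.2556]
t=2: π = [0.2556, 0.3074, 0.2506, 0.1864]
t=3: π = [0.2492, 0.3049, 0.2429, 0.2029]
t=4: π = [0.2517, 0.3056, 0.2448, 0.1979]
t=5: π = [0.2510, 0.3054, 0.2442, 0.1994]
t=6: π = [0.2512, 0.3054, 0.2444, 0.1990]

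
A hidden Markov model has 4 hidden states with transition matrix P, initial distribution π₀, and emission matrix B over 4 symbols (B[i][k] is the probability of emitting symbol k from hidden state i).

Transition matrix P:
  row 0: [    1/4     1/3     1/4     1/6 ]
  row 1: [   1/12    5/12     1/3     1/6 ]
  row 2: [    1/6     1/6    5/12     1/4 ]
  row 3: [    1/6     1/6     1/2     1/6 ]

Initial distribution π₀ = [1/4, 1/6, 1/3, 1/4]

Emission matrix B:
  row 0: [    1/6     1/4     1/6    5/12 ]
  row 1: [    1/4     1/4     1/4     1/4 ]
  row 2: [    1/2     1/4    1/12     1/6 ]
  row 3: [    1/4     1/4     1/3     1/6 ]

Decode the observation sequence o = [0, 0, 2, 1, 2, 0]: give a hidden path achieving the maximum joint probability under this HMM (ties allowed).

t=0: δ = [4.167e-02, 4.167e-02, 1.667e-01, 6.250e-02]  (obs o_0=0)
t=1: δ = [4.630e-03, 6.944e-03, 3.472e-02, 1.042e-02]  ψ = [2, 2, 2, 2]  (obs o_1=0)
t=2: δ = [9.645e-04, 1.447e-03, 1.206e-03, 2.894e-03]  ψ = [2, 2, 2, 2]  (obs o_2=2)
t=3: δ = [1.206e-04, 1.507e-04, 3.617e-04, 1.206e-04]  ψ = [3, 1, 3, 3]  (obs o_3=1)
t=4: δ = [1.005e-05, 1.570e-05, 1.256e-05, 3.014e-05]  ψ = [2, 1, 2, 2]  (obs o_4=2)
t=5: δ = [8.372e-07, 1.635e-06, 7.535e-06, 1.256e-06]  ψ = [3, 1, 3, 3]  (obs o_5=0)
backtrack: best end state = 2; path = [2, 2, 3, 2, 3, 2]

path = [2, 2, 3, 2, 3, 2]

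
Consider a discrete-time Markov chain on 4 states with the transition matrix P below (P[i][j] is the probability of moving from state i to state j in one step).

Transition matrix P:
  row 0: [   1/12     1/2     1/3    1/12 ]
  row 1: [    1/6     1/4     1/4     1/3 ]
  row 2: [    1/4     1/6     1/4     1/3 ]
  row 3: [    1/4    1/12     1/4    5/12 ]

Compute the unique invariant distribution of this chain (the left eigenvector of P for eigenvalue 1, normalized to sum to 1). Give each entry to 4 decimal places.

Balance equations π_j = Σ_i π_i·P[i][j]:
  π_0 = 1/12·π_0 + 1/6·π_1 + 1/4·π_2 + 1/4·π_3
  π_1 = 1/2·π_0 + 1/4·π_1 + 1/6·π_2 + 1/12·π_3
  π_2 = 1/3·π_0 + 1/4·π_1 + 1/4·π_2 + 1/4·π_3
  normalize: π_0 + π_1 + π_2 + π_3 = 1
Solving the linear system gives exactly π = [345/1741, 393/1741, 464/1741, 539/1741].

π = [0.1982, 0.2257, 0.2665, 0.3096]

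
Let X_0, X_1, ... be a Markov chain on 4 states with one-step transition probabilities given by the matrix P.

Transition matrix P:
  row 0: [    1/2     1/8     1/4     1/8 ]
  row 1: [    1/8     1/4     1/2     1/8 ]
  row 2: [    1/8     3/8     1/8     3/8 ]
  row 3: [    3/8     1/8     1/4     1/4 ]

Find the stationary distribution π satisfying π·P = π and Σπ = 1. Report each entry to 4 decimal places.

π = [0.2881, 0.2203, 0.2712, 0.2203]

Balance equations π_j = Σ_i π_i·P[i][j]:
  π_0 = 1/2·π_0 + 1/8·π_1 + 1/8·π_2 + 3/8·π_3
  π_1 = 1/8·π_0 + 1/4·π_1 + 3/8·π_2 + 1/8·π_3
  π_2 = 1/4·π_0 + 1/2·π_1 + 1/8·π_2 + 1/4·π_3
  normalize: π_0 + π_1 + π_2 + π_3 = 1
Solving the linear system gives exactly π = [17/59, 13/59, 16/59, 13/59].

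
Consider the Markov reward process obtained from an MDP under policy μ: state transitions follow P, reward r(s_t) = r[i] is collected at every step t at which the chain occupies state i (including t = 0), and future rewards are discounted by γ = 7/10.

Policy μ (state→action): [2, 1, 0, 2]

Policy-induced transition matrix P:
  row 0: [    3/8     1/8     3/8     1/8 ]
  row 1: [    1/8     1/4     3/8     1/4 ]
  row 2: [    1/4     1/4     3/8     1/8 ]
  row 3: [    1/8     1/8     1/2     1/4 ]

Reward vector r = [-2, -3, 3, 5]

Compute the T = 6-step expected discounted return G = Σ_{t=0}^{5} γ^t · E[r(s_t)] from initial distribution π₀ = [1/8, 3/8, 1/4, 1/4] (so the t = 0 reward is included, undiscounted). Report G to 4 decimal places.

t=0: π = [0.1250, 0.3750, 0.2500, 0.2500], E[r] = 0.6250, γ^t·E[r] = 0.625000, running G = 0.625000
t=1: π = [0.1875, 0.2031, 0.4063, 0.2031], E[r] = 1.2500, γ^t·E[r] = 0.875000, running G = 1.500000
t=2: π = [0.2227, 0.2012, 0.4004, 0.1758], E[r] = 1.0313, γ^t·E[r] = 0.505313, running G = 2.005313
t=3: π = [0.2307, 0.2002, 0.3970, 0.1721], E[r] = 0.9895, γ^t·E[r] = 0.339399, running G = 2.344712
t=4: π = [0.2323, 0.1996, 0.3965, 0.1715], E[r] = 0.9837, γ^t·E[r] = 0.236187, running G = 2.580899
t=5: π = [0.2326, 0.1995, 0.3964, 0.1714], E[r] = 0.9825, γ^t·E[r] = 0.165125, running G = 2.746024

G = 2.7460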